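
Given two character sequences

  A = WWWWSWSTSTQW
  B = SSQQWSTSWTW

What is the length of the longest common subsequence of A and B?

7

Let dp[i][j] be the LCS length of the first i characters of A and the first j characters of B. dp[i][j] = dp[i-1][j-1]+1 when the i-th and j-th characters match, else max(dp[i-1][j], dp[i][j-1]).
    ·  S  S  Q  Q  W  S  T  S  W  T  W
 ·  0  0  0  0  0  0  0  0  0  0  0  0
 W  0  0  0  0  0  1  1  1  1  1  1  1
 W  0  0  0  0  0  1  1  1  1  2  2  2
 W  0  0  0  0  0  1  1  1  1  2  2  3
 W  0  0  0  0  0  1  1  1  1  2  2  3
 S  0  1  1  1  1  1  2  2  2  2  2  3
 W  0  1  1  1  1  2  2  2  2  3  3  3
 S  0  1  2  2  2  2  3  3  3  3  3  3
 T  0  1  2  2  2  2  3  4  4  4  4  4
 S  0  1  2  2  2  2  3  4  5  5  5  5
 T  0  1  2  2  2  2  3  4  5  5  6  6
 Q  0  1  2  3  3  3  3  4  5  5  6  6
 W  0  1  2  3  3  4  4  4  5  6  6  7
dp[12][11] = 7. One LCS (by backtracking along matches): SWSTSTW.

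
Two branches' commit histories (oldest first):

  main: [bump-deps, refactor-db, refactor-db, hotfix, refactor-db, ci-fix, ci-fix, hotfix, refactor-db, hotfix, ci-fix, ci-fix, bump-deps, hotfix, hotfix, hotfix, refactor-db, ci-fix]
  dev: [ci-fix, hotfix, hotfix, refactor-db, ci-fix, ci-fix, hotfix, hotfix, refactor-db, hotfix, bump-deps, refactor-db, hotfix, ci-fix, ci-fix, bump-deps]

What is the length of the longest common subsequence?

10

Pick hotfix [4,3] → refactor-db [5,4] → ci-fix [6,5] → ci-fix [7,6] → hotfix [8,10] → refactor-db [9,12] → hotfix [10,13] → ci-fix [11,14] → ci-fix [12,15] → bump-deps [13,16]; all 10 commits appear in both, in order. dp[18][16] = 10 confirms this is the maximum.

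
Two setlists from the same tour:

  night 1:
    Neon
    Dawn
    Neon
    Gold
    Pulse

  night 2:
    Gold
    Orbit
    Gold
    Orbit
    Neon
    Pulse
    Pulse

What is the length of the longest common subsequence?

Pick Neon [1,5], Pulse [5,7]; all 2 songs appear in both, in order. dp[5][7] = 2 confirms this is the maximum.

2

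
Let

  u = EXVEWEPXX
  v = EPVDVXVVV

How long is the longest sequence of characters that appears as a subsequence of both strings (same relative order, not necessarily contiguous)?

3

Match E (u #1, v #1), then X (u #2, v #6), then V (u #3, v #9) — 3 characters in the same relative order in both, and the DP table's final entry dp[9][9] is also 3, so no common subsequence is longer.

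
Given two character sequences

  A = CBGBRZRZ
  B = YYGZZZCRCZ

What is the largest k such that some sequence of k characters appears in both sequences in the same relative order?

Match G [3,3] → Z [6,6] → R [7,8] → Z [8,10] — 4 characters in the same relative order in both. Since dp[8][10] = 4, nothing longer is possible.

4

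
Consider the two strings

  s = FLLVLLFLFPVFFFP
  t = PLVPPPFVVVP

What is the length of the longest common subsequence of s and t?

5

Match L [3,2], V [4,3], F [7,7], V [11,10], P [15,11] — 5 characters in the same relative order in both. dp[15][11] = 5 confirms this is the maximum.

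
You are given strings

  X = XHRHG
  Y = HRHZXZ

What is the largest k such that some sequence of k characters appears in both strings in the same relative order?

3

Let dp[i][j] be the LCS length of the first i characters of X and the first j characters of Y. dp[i][j] = dp[i-1][j-1]+1 when the i-th and j-th characters match, else max(dp[i-1][j], dp[i][j-1]).
    ·  H  R  H  Z  X  Z
 ·  0  0  0  0  0  0  0
 X  0  0  0  0  0  1  1
 H  0  1  1  1  1  1  1
 R  0  1  2  2  2  2  2
 H  0  1  2  3  3  3  3
 G  0  1  2  3  3  3  3
dp[5][6] = 3. One LCS (by backtracking along matches): HRH.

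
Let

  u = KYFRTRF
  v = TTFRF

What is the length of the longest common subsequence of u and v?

Let dp[i][j] be the LCS length of the first i characters of u and the first j characters of v. dp[i][j] = dp[i-1][j-1]+1 when the i-th and j-th characters match, else max(dp[i-1][j], dp[i][j-1]).
    ·  T  T  F  R  F
 ·  0  0  0  0  0  0
 K  0  0  0  0  0  0
 Y  0  0  0  0  0  0
 F  0  0  0  1  1  1
 R  0  0  0  1  2  2
 T  0  1  1  1  2  2
 R  0  1  1  1  2  2
 F  0  1  1  2  2  3
dp[7][5] = 3. One LCS (by backtracking along matches): FRF.

3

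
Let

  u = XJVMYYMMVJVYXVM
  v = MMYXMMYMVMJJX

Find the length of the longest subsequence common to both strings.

7

One common subsequence of length 7: X at u[1]=v[4]; then M at u[4]=v[6]; then Y at u[6]=v[7]; then M at u[7]=v[8]; then M at u[8]=v[10]; then J at u[10]=v[12]; then X at u[13]=v[13], and the DP table's final entry dp[15][13] is also 7, so no common subsequence is longer.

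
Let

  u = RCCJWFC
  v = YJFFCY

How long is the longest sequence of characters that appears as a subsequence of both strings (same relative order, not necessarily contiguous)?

3

Let dp[i][j] be the LCS length of the first i characters of u and the first j characters of v. dp[i][j] = dp[i-1][j-1]+1 when the i-th and j-th characters match, else max(dp[i-1][j], dp[i][j-1]).
    ·  Y  J  F  F  C  Y
 ·  0  0  0  0  0  0  0
 R  0  0  0  0  0  0  0
 C  0  0  0  0  0  1  1
 C  0  0  0  0  0  1  1
 J  0  0  1  1  1  1  1
 W  0  0  1  1  1  1  1
 F  0  0  1  2  2  2  2
 C  0  0  1  2  2  3  3
dp[7][6] = 3. One LCS (by backtracking along matches): JFC.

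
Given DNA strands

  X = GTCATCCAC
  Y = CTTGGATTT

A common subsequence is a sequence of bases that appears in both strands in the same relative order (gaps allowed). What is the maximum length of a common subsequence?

One common subsequence of length 3: G at X[1]=Y[5]; then T at X[2]=Y[8]; then T at X[5]=Y[9]. dp[9][9] = 3 confirms this is the maximum.

3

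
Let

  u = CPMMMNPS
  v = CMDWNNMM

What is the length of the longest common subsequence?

Match C at u[1]=v[1]; then M at u[3]=v[2]; then M at u[4]=v[7]; then M at u[5]=v[8] — 4 characters in the same relative order in both. Since dp[8][8] = 4, nothing longer is possible.

4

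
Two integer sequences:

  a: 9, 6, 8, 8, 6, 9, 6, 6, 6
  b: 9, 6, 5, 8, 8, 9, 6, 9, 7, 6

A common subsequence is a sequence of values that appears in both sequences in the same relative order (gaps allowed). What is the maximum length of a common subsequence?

Match 9 at a[1]=b[1] → 6 at a[2]=b[2] → 8 at a[3]=b[4] → 8 at a[4]=b[5] → 6 at a[5]=b[7] → 9 at a[6]=b[8] → 6 at a[9]=b[10] — 7 values in the same relative order in both. dp[9][10] = 7 confirms this is the maximum.

7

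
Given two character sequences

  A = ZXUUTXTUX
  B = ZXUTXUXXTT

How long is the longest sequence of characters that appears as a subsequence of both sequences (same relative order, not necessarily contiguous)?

7

One common subsequence of length 7: Z (A #1, B #1), then X (A #2, B #2), then U (A #4, B #3), then T (A #5, B #4), then X (A #6, B #5), then U (A #8, B #6), then X (A #9, B #8), and the DP table's final entry dp[9][10] is also 7, so no common subsequence is longer.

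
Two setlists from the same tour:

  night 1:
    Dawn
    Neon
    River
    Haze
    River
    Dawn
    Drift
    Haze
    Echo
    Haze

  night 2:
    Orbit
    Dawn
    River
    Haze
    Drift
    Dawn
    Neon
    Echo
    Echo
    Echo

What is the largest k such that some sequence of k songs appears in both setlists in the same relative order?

5

Pick Dawn at night 1[1]=night 2[2], then River at night 1[3]=night 2[3], then Haze at night 1[4]=night 2[4], then Dawn at night 1[6]=night 2[6], then Echo at night 1[9]=night 2[10]; all 5 songs appear in both, in order. dp[10][10] = 5 confirms this is the maximum.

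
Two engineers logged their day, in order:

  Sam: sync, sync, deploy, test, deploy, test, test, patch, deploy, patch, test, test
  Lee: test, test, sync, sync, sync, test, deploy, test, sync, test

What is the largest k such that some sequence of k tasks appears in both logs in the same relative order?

One common subsequence of length 6: sync (Sam #1, Lee #4) → sync (Sam #2, Lee #5) → test (Sam #4, Lee #6) → deploy (Sam #5, Lee #7) → test (Sam #6, Lee #8) → test (Sam #12, Lee #10). The LCS DP gives dp[12][10] = 6, so this is optimal.

6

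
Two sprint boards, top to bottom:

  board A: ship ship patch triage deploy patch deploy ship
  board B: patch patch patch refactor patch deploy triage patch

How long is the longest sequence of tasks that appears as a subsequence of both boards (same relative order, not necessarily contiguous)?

Pick patch [3,5]; then triage [4,7]; then patch [6,8]; all 3 tasks appear in both, in order. The LCS DP gives dp[8][8] = 3, so this is optimal.

3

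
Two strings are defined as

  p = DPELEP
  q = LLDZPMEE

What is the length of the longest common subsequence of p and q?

Let dp[i][j] be the LCS length of the first i characters of p and the first j characters of q. dp[i][j] = dp[i-1][j-1]+1 when the i-th and j-th characters match, else max(dp[i-1][j], dp[i][j-1]).
    ·  L  L  D  Z  P  M  E  E
 ·  0  0  0  0  0  0  0  0  0
 D  0  0  0  1  1  1  1  1  1
 P  0  0  0  1  1  2  2  2  2
 E  0  0  0  1  1  2  2  3  3
 L  0  1  1  1  1  2  2  3  3
 E  0  1  1  1  1  2  2  3  4
 P  0  1  1  1  1  2  2  3  4
dp[6][8] = 4. One LCS (by backtracking along matches): DPEE.

4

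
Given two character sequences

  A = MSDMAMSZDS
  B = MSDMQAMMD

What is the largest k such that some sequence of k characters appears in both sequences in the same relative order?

Taking M at A[1]=B[1] → S at A[2]=B[2] → D at A[3]=B[3] → M at A[4]=B[4] → A at A[5]=B[6] → M at A[6]=B[8] → D at A[9]=B[9] gives a common subsequence of length 7, and the DP table's final entry dp[10][9] is also 7, so no common subsequence is longer.

7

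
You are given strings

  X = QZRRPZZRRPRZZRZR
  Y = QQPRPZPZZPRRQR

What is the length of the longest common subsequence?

9

Taking Q [1,2], Z [2,6], P [5,7], Z [6,8], Z [7,9], P [10,10], R [11,11], R [14,12], R [16,14] gives a common subsequence of length 9. Since dp[16][14] = 9, nothing longer is possible.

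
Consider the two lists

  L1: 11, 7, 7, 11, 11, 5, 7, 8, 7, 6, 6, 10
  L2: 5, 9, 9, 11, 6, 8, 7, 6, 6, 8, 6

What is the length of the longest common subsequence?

5

Let dp[i][j] be the LCS length of the first i values of L1 and the first j values of L2. dp[i][j] = dp[i-1][j-1]+1 when the i-th and j-th values match, else max(dp[i-1][j], dp[i][j-1]).
    ·  5  9  9 11  6  8  7  6  6  8  6
 ·  0  0  0  0  0  0  0  0  0  0  0  0
11  0  0  0  0  1  1  1  1  1  1  1  1
 7  0  0  0  0  1  1  1  2  2  2  2  2
 7  0  0  0  0  1  1  1  2  2  2  2  2
11  0  0  0  0  1  1  1  2  2  2  2  2
11  0  0  0  0  1  1  1  2  2  2  2  2
 5  0  1  1  1  1  1  1  2  2  2  2  2
 7  0  1  1  1  1  1  1  2  2  2  2  2
 8  0  1  1  1  1  1  2  2  2  2  3  3
 7  0  1  1  1  1  1  2  3  3  3  3  3
 6  0  1  1  1  1  2  2  3  4  4  4  4
 6  0  1  1  1  1  2  2  3  4  5  5  5
10  0  1  1  1  1  2  2  3  4  5  5  5
dp[12][11] = 5. One LCS (by backtracking along matches): 11, 8, 7, 6, 6.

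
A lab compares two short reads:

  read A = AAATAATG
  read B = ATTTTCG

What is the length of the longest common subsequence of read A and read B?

Match A at read A[1]=read B[1]; then T at read A[4]=read B[4]; then T at read A[7]=read B[5]; then G at read A[8]=read B[7] — 4 bases in the same relative order in both. Since dp[8][7] = 4, nothing longer is possible.

4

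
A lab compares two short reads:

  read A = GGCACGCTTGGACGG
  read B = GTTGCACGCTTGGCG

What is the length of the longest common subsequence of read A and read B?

13

Taking G at read A[1]=read B[1]; then G at read A[2]=read B[4]; then C at read A[3]=read B[5]; then A at read A[4]=read B[6]; then C at read A[5]=read B[7]; then G at read A[6]=read B[8]; then C at read A[7]=read B[9]; then T at read A[8]=read B[10]; then T at read A[9]=read B[11]; then G at read A[10]=read B[12]; then G at read A[11]=read B[13]; then C at read A[13]=read B[14]; then G at read A[15]=read B[15] gives a common subsequence of length 13. Since dp[15][15] = 13, nothing longer is possible.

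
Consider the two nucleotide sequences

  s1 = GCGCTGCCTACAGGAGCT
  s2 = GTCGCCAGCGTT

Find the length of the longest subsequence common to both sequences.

One common subsequence of length 9: G [1,1]; then C [4,3]; then G [6,4]; then C [7,5]; then C [8,6]; then A [10,7]; then C [11,9]; then G [13,10]; then T [18,12]. dp[18][12] = 9 confirms this is the maximum.

9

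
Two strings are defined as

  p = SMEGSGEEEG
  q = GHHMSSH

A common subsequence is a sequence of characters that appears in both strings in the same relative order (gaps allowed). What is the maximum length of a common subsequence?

2

Let dp[i][j] be the LCS length of the first i characters of p and the first j characters of q. dp[i][j] = dp[i-1][j-1]+1 when the i-th and j-th characters match, else max(dp[i-1][j], dp[i][j-1]).
    ·  G  H  H  M  S  S  H
 ·  0  0  0  0  0  0  0  0
 S  0  0  0  0  0  1  1  1
 M  0  0  0  0  1  1  1  1
 E  0  0  0  0  1  1  1  1
 G  0  1  1  1  1  1  1  1
 S  0  1  1  1  1  2  2  2
 G  0  1  1  1  1  2  2  2
 E  0  1  1  1  1  2  2  2
 E  0  1  1  1  1  2  2  2
 E  0  1  1  1  1  2  2  2
 G  0  1  1  1  1  2  2  2
dp[10][7] = 2. One LCS (by backtracking along matches): SS.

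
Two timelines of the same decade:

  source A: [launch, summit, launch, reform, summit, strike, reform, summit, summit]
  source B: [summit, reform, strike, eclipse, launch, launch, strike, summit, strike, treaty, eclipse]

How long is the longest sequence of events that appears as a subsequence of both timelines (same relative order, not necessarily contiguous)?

Pick launch (source A #1, source B #5), then launch (source A #3, source B #6), then summit (source A #5, source B #8), then strike (source A #6, source B #9); all 4 events appear in both, in order. The LCS DP gives dp[9][11] = 4, so this is optimal.

4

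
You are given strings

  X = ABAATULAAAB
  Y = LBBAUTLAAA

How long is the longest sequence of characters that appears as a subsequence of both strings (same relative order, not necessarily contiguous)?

7

Pick B [2,3], then A [3,4], then T [5,6], then L [7,7], then A [8,8], then A [9,9], then A [10,10]; all 7 characters appear in both, in order. The LCS DP gives dp[11][10] = 7, so this is optimal.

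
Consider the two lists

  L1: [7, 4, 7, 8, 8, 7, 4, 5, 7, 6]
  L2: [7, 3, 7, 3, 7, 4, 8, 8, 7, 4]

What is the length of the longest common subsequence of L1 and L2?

6

Taking 7 (L1 #1, L2 #5), then 4 (L1 #2, L2 #6), then 8 (L1 #4, L2 #7), then 8 (L1 #5, L2 #8), then 7 (L1 #6, L2 #9), then 4 (L1 #7, L2 #10) gives a common subsequence of length 6. dp[10][10] = 6 confirms this is the maximum.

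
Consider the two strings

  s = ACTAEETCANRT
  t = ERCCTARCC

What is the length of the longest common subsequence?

One common subsequence of length 4: C at s[2]=t[4] → T at s[3]=t[5] → A at s[4]=t[6] → C at s[8]=t[9], and the DP table's final entry dp[12][9] is also 4, so no common subsequence is longer.

4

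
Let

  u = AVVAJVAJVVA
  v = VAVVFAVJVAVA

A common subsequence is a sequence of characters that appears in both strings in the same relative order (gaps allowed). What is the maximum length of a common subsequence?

9

Let dp[i][j] be the LCS length of the first i characters of u and the first j characters of v. dp[i][j] = dp[i-1][j-1]+1 when the i-th and j-th characters match, else max(dp[i-1][j], dp[i][j-1]).
    ·  V  A  V  V  F  A  V  J  V  A  V  A
 ·  0  0  0  0  0  0  0  0  0  0  0  0  0
 A  0  0  1  1  1  1  1  1  1  1  1  1  1
 V  0  1  1  2  2  2  2  2  2  2  2  2  2
 V  0  1  1  2  3  3  3  3  3  3  3  3  3
 A  0  1  2  2  3  3  4  4  4  4  4  4  4
 J  0  1  2  2  3  3  4  4  5  5  5  5  5
 V  0  1  2  3  3  3  4  5  5  6  6  6  6
 A  0  1  2  3  3  3  4  5  5  6  7  7  7
 J  0  1  2  3  3  3  4  5  6  6  7  7  7
 V  0  1  2  3  4  4  4  5  6  7  7  8  8
 V  0  1  2  3  4  4  4  5  6  7  7  8  8
 A  0  1  2  3  4  4  5  5  6  7  8  8  9
dp[11][12] = 9. One LCS (by backtracking along matches): AVVAJVAVA.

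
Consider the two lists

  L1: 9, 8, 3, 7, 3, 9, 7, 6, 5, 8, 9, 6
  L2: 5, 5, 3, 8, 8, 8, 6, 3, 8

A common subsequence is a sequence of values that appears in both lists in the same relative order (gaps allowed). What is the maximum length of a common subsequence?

Let dp[i][j] be the LCS length of the first i values of L1 and the first j values of L2. dp[i][j] = dp[i-1][j-1]+1 when the i-th and j-th values match, else max(dp[i-1][j], dp[i][j-1]).
    ·  5  5  3  8  8  8  6  3  8
 ·  0  0  0  0  0  0  0  0  0  0
 9  0  0  0  0  0  0  0  0  0  0
 8  0  0  0  0  1  1  1  1  1  1
 3  0  0  0  1  1  1  1  1  2  2
 7  0  0  0  1  1  1  1  1  2  2
 3  0  0  0  1  1  1  1  1  2  2
 9  0  0  0  1  1  1  1  1  2  2
 7  0  0  0  1  1  1  1  1  2  2
 6  0  0  0  1  1  1  1  2  2  2
 5  0  1  1  1  1  1  1  2  2  2
 8  0  1  1  1  2  2  2  2  2  3
 9  0  1  1  1  2  2  2  2  2  3
 6  0  1  1  1  2  2  2  3  3  3
dp[12][9] = 3. One LCS (by backtracking along matches): 8, 3, 8.

3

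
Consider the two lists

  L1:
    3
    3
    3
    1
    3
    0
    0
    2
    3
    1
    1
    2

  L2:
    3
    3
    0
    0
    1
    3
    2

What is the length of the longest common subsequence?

Let dp[i][j] be the LCS length of the first i values of L1 and the first j values of L2. dp[i][j] = dp[i-1][j-1]+1 when the i-th and j-th values match, else max(dp[i-1][j], dp[i][j-1]).
    ·  3  3  0  0  1  3  2
 ·  0  0  0  0  0  0  0  0
 3  0  1  1  1  1  1  1  1
 3  0  1  2  2  2  2  2  2
 3  0  1  2  2  2  2  3  3
 1  0  1  2  2  2  3  3  3
 3  0  1  2  2  2  3  4  4
 0  0  1  2  3  3  3  4  4
 0  0  1  2  3  4  4  4  4
 2  0  1  2  3  4  4  4  5
 3  0  1  2  3  4  4  5  5
 1  0  1  2  3  4  5  5  5
 1  0  1  2  3  4  5  5  5
 2  0  1  2  3  4  5  5  6
dp[12][7] = 6. One LCS (by backtracking along matches): 3, 3, 0, 0, 3, 2.

6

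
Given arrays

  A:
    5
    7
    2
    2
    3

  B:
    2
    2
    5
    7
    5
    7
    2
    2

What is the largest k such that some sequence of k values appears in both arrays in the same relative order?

Let dp[i][j] be the LCS length of the first i values of A and the first j values of B. dp[i][j] = dp[i-1][j-1]+1 when the i-th and j-th values match, else max(dp[i-1][j], dp[i][j-1]).
    ·  2  2  5  7  5  7  2  2
 ·  0  0  0  0  0  0  0  0  0
 5  0  0  0  1  1  1  1  1  1
 7  0  0  0  1  2  2  2  2  2
 2  0  1  1  1  2  2  2  3  3
 2  0  1  2  2  2  2  2  3  4
 3  0  1  2  2  2  2  2  3  4
dp[5][8] = 4. One LCS (by backtracking along matches): 5, 7, 2, 2.

4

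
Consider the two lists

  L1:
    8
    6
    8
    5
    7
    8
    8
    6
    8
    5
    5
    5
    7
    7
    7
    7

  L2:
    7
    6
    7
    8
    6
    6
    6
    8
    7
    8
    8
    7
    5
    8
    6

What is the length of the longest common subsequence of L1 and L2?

7

Taking 8 (L1 #1, L2 #4), 6 (L1 #2, L2 #7), 8 (L1 #3, L2 #8), 7 (L1 #5, L2 #9), 8 (L1 #6, L2 #11), 8 (L1 #7, L2 #14), 6 (L1 #8, L2 #15) gives a common subsequence of length 7, and the DP table's final entry dp[16][15] is also 7, so no common subsequence is longer.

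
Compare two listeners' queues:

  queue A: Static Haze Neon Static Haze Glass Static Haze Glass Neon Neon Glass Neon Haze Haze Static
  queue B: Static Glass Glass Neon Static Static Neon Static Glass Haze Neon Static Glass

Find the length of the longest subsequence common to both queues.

8

Pick Static (queue A #1, queue B #1), then Neon (queue A #3, queue B #4), then Static (queue A #4, queue B #5), then Static (queue A #7, queue B #6), then Neon (queue A #10, queue B #7), then Glass (queue A #12, queue B #9), then Neon (queue A #13, queue B #11), then Static (queue A #16, queue B #12); all 8 songs appear in both, in order. dp[16][13] = 8 confirms this is the maximum.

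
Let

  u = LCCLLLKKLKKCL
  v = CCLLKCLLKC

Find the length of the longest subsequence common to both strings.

8

Taking C (u #2, v #1), then C (u #3, v #2), then L (u #4, v #3), then L (u #5, v #4), then L (u #6, v #7), then L (u #9, v #8), then K (u #11, v #9), then C (u #12, v #10) gives a common subsequence of length 8. The LCS DP gives dp[13][10] = 8, so this is optimal.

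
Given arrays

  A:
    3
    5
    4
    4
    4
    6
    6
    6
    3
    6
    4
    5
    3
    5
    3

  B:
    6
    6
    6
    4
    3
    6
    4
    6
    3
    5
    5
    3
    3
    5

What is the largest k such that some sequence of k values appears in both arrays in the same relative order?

Pick 6 (A #6, B #1), 6 (A #7, B #2), 6 (A #8, B #3), 3 (A #9, B #5), 6 (A #10, B #6), 4 (A #11, B #7), 5 (A #12, B #11), 3 (A #13, B #13), 5 (A #14, B #14); all 9 values appear in both, in order, and the DP table's final entry dp[15][14] is also 9, so no common subsequence is longer.

9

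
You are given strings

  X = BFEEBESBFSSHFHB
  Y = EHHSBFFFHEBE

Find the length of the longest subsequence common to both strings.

7

Match E (X #3, Y #1) → S (X #7, Y #4) → B (X #8, Y #5) → F (X #9, Y #7) → F (X #13, Y #8) → H (X #14, Y #9) → B (X #15, Y #11) — 7 characters in the same relative order in both. The LCS DP gives dp[15][12] = 7, so this is optimal.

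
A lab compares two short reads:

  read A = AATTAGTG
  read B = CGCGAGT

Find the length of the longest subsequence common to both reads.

3

Let dp[i][j] be the LCS length of the first i bases of read A and the first j bases of read B. dp[i][j] = dp[i-1][j-1]+1 when the i-th and j-th bases match, else max(dp[i-1][j], dp[i][j-1]).
    ·  C  G  C  G  A  G  T
 ·  0  0  0  0  0  0  0  0
 A  0  0  0  0  0  1  1  1
 A  0  0  0  0  0  1  1  1
 T  0  0  0  0  0  1  1  2
 T  0  0  0  0  0  1  1  2
 A  0  0  0  0  0  1  1  2
 G  0  0  1  1  1  1  2  2
 T  0  0  1  1  1  1  2  3
 G  0  0  1  1  2  2  2  3
dp[8][7] = 3. One LCS (by backtracking along matches): AGT.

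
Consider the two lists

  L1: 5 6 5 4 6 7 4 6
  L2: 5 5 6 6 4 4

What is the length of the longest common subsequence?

4

Taking 5 at L1[1]=L2[2], then 6 at L1[2]=L2[4], then 4 at L1[4]=L2[5], then 4 at L1[7]=L2[6] gives a common subsequence of length 4. The LCS DP gives dp[8][6] = 4, so this is optimal.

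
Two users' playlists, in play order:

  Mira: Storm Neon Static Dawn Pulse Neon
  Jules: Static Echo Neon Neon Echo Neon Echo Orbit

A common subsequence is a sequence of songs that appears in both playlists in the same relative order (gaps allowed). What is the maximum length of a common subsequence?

2

One common subsequence of length 2: Neon [2,4], Neon [6,6]. dp[6][8] = 2 confirms this is the maximum.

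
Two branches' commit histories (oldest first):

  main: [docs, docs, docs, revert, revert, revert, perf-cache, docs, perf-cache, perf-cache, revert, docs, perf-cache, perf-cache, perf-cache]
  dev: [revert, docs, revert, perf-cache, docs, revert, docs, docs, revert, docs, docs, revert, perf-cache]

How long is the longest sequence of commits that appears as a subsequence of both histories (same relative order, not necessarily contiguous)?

Match docs [1,5], docs [2,7], docs [3,8], revert [4,9], docs [8,11], revert [11,12], perf-cache [15,13] — 7 commits in the same relative order in both, and the DP table's final entry dp[15][13] is also 7, so no common subsequence is longer.

7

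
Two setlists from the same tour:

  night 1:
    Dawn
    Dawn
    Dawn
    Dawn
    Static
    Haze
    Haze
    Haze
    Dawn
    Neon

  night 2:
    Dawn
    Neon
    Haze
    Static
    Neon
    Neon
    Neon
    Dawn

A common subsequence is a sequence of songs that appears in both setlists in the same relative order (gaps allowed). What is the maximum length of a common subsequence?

One common subsequence of length 3: Dawn at night 1[1]=night 2[1]; then Static at night 1[5]=night 2[4]; then Dawn at night 1[9]=night 2[8]. The LCS DP gives dp[10][8] = 3, so this is optimal.

3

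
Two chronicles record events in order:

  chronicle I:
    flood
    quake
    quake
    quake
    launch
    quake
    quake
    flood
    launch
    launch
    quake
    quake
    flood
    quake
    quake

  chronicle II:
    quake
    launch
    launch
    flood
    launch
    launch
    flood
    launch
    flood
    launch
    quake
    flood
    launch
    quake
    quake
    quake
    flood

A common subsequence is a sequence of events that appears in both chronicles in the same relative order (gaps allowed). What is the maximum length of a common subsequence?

One common subsequence of length 9: flood [1,4], then launch [5,6], then flood [8,7], then launch [9,8], then launch [10,10], then quake [11,11], then quake [12,14], then quake [14,15], then quake [15,16]. dp[15][17] = 9 confirms this is the maximum.

9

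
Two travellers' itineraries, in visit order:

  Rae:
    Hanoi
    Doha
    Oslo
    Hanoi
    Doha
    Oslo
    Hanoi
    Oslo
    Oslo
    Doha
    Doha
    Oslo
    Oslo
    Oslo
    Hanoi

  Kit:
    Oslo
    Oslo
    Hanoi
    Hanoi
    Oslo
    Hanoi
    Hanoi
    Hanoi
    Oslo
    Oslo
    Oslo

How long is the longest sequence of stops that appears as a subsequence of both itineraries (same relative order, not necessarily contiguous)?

7

Pick Hanoi at Rae[1]=Kit[4] → Oslo at Rae[3]=Kit[5] → Hanoi at Rae[4]=Kit[7] → Hanoi at Rae[7]=Kit[8] → Oslo at Rae[12]=Kit[9] → Oslo at Rae[13]=Kit[10] → Oslo at Rae[14]=Kit[11]; all 7 stops appear in both, in order. The LCS DP gives dp[15][11] = 7, so this is optimal.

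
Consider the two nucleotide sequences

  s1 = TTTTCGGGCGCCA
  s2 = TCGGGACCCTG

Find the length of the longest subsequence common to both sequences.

8

Let dp[i][j] be the LCS length of the first i bases of s1 and the first j bases of s2. dp[i][j] = dp[i-1][j-1]+1 when the i-th and j-th bases match, else max(dp[i-1][j], dp[i][j-1]).
    ·  T  C  G  G  G  A  C  C  C  T  G
 ·  0  0  0  0  0  0  0  0  0  0  0  0
 T  0  1  1  1  1  1  1  1  1  1  1  1
 T  0  1  1  1  1  1  1  1  1  1  2  2
 T  0  1  1  1  1  1  1  1  1  1  2  2
 T  0  1  1  1  1  1  1  1  1  1  2  2
 C  0  1  2  2  2  2  2  2  2  2  2  2
 G  0  1  2  3  3  3  3  3  3  3  3  3
 G  0  1  2  3  4  4  4  4  4  4  4  4
 G  0  1  2  3  4  5  5  5  5  5  5  5
 C  0  1  2  3  4  5  5  6  6  6  6  6
 G  0  1  2  3  4  5  5  6  6  6  6  7
 C  0  1  2  3  4  5  5  6  7  7  7  7
 C  0  1  2  3  4  5  5  6  7  8  8  8
 A  0  1  2  3  4  5  6  6  7  8  8  8
dp[13][11] = 8. One LCS (by backtracking along matches): TCGGGCCC.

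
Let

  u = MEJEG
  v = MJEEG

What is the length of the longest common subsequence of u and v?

4

Let dp[i][j] be the LCS length of the first i characters of u and the first j characters of v. dp[i][j] = dp[i-1][j-1]+1 when the i-th and j-th characters match, else max(dp[i-1][j], dp[i][j-1]).
    ·  M  J  E  E  G
 ·  0  0  0  0  0  0
 M  0  1  1  1  1  1
 E  0  1  1  2  2  2
 J  0  1  2  2  2  2
 E  0  1  2  3  3  3
 G  0  1  2  3  3  4
dp[5][5] = 4. One LCS (by backtracking along matches): MEEG.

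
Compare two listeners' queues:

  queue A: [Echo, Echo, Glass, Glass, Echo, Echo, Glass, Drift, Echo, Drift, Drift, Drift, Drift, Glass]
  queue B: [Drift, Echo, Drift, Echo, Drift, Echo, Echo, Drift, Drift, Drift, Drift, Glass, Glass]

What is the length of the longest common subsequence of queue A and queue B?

Match Echo at queue A[1]=queue B[2], Echo at queue A[2]=queue B[4], Echo at queue A[5]=queue B[6], Echo at queue A[6]=queue B[7], Drift at queue A[8]=queue B[8], Drift at queue A[10]=queue B[9], Drift at queue A[11]=queue B[10], Drift at queue A[12]=queue B[11], Glass at queue A[14]=queue B[13] — 9 songs in the same relative order in both. dp[14][13] = 9 confirms this is the maximum.

9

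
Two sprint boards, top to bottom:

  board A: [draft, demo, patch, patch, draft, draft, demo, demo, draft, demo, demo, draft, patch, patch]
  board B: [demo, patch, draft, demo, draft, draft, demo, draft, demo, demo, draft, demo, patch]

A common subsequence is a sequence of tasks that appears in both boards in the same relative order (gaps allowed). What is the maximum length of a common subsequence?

Pick draft (board A #1, board B #3), demo (board A #2, board B #4), draft (board A #5, board B #5), draft (board A #6, board B #6), demo (board A #8, board B #7), draft (board A #9, board B #8), demo (board A #10, board B #9), demo (board A #11, board B #10), draft (board A #12, board B #11), patch (board A #14, board B #13); all 10 tasks appear in both, in order. The LCS DP gives dp[14][13] = 10, so this is optimal.

10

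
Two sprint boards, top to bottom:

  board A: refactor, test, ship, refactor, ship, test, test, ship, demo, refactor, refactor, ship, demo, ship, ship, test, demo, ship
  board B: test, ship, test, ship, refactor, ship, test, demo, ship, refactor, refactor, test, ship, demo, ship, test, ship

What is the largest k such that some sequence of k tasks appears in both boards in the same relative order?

Taking test (board A #2, board B #3); then ship (board A #3, board B #4); then refactor (board A #4, board B #5); then ship (board A #5, board B #6); then test (board A #6, board B #7); then ship (board A #8, board B #9); then refactor (board A #10, board B #10); then refactor (board A #11, board B #11); then ship (board A #12, board B #13); then demo (board A #13, board B #14); then ship (board A #15, board B #15); then test (board A #16, board B #16); then ship (board A #18, board B #17) gives a common subsequence of length 13. dp[18][17] = 13 confirms this is the maximum.

13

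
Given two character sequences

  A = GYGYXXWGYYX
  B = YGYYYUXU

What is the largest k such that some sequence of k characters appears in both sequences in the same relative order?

6

Match Y [2,1], G [3,2], Y [4,3], Y [9,4], Y [10,5], X [11,7] — 6 characters in the same relative order in both, and the DP table's final entry dp[11][8] is also 6, so no common subsequence is longer.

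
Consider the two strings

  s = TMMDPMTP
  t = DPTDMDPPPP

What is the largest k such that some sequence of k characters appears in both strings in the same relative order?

Let dp[i][j] be the LCS length of the first i characters of s and the first j characters of t. dp[i][j] = dp[i-1][j-1]+1 when the i-th and j-th characters match, else max(dp[i-1][j], dp[i][j-1]).
    ·  D  P  T  D  M  D  P  P  P  P
 ·  0  0  0  0  0  0  0  0  0  0  0
 T  0  0  0  1  1  1  1  1  1  1  1
 M  0  0  0  1  1  2  2  2  2  2  2
 M  0  0  0  1  1  2  2  2  2  2  2
 D  0  1  1  1  2  2  3  3  3  3  3
 P  0  1  2  2  2  2  3  4  4  4  4
 M  0  1  2  2  2  3  3  4  4  4  4
 T  0  1  2  3  3  3  3  4  4  4  4
 P  0  1  2  3  3  3  3  4  5  5  5
dp[8][10] = 5. One LCS (by backtracking along matches): TMDPP.

5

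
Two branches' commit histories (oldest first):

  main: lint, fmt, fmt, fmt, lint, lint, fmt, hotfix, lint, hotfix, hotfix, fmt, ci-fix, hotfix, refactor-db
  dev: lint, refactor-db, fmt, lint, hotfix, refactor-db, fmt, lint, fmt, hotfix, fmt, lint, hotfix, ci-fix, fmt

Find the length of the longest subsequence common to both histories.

9

Taking lint (main #1, dev #1) → fmt (main #2, dev #3) → fmt (main #4, dev #7) → lint (main #6, dev #8) → fmt (main #7, dev #9) → hotfix (main #8, dev #10) → lint (main #9, dev #12) → hotfix (main #10, dev #13) → fmt (main #12, dev #15) gives a common subsequence of length 9. Since dp[15][15] = 9, nothing longer is possible.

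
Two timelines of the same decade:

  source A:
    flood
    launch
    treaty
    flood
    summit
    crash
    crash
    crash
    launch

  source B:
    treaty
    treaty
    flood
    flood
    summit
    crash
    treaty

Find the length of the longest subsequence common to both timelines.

Match flood at source A[1]=source B[3] → flood at source A[4]=source B[4] → summit at source A[5]=source B[5] → crash at source A[6]=source B[6] — 4 events in the same relative order in both, and the DP table's final entry dp[9][7] is also 4, so no common subsequence is longer.

4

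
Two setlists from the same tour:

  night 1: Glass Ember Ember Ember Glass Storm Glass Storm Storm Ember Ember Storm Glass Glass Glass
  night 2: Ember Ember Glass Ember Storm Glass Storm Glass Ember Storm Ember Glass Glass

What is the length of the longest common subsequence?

One common subsequence of length 10: Ember (night 1 #2, night 2 #1), then Ember (night 1 #3, night 2 #2), then Ember (night 1 #4, night 2 #4), then Glass (night 1 #5, night 2 #6), then Storm (night 1 #6, night 2 #7), then Glass (night 1 #7, night 2 #8), then Storm (night 1 #9, night 2 #10), then Ember (night 1 #11, night 2 #11), then Glass (night 1 #14, night 2 #12), then Glass (night 1 #15, night 2 #13). The LCS DP gives dp[15][13] = 10, so this is optimal.

10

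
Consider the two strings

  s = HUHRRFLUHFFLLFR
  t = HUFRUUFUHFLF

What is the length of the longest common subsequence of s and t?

Pick H (s #1, t #1); then U (s #2, t #2); then R (s #4, t #4); then F (s #6, t #7); then U (s #8, t #8); then H (s #9, t #9); then F (s #11, t #10); then L (s #13, t #11); then F (s #14, t #12); all 9 characters appear in both, in order, and the DP table's final entry dp[15][12] is also 9, so no common subsequence is longer.

9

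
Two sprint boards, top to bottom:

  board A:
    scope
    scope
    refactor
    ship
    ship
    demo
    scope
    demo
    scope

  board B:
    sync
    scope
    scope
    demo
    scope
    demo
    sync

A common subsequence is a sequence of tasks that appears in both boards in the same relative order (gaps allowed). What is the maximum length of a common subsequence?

5

Pick scope at board A[1]=board B[2], then scope at board A[2]=board B[3], then demo at board A[6]=board B[4], then scope at board A[7]=board B[5], then demo at board A[8]=board B[6]; all 5 tasks appear in both, in order. dp[9][7] = 5 confirms this is the maximum.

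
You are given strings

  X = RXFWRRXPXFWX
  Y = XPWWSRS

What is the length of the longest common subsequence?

Taking X [2,1], W [4,4], R [5,6] gives a common subsequence of length 3. The LCS DP gives dp[12][7] = 3, so this is optimal.

3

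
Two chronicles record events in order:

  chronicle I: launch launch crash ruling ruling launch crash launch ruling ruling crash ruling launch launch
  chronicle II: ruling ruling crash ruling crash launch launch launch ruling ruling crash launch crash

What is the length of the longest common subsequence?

One common subsequence of length 8: crash (chronicle I #3, chronicle II #3), then ruling (chronicle I #4, chronicle II #4), then launch (chronicle I #6, chronicle II #7), then launch (chronicle I #8, chronicle II #8), then ruling (chronicle I #9, chronicle II #9), then ruling (chronicle I #10, chronicle II #10), then crash (chronicle I #11, chronicle II #11), then launch (chronicle I #13, chronicle II #12). dp[14][13] = 8 confirms this is the maximum.

8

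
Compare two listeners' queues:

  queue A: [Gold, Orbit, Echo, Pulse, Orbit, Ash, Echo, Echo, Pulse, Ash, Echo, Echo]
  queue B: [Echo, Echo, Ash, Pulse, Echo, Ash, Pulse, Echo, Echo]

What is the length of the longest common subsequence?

One common subsequence of length 6: Echo (queue A #3, queue B #2), Pulse (queue A #4, queue B #4), Ash (queue A #6, queue B #6), Pulse (queue A #9, queue B #7), Echo (queue A #11, queue B #8), Echo (queue A #12, queue B #9). Since dp[12][9] = 6, nothing longer is possible.

6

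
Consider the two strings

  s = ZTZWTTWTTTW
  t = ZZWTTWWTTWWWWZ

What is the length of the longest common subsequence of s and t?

Match Z (s #1, t #1); then Z (s #3, t #2); then W (s #4, t #3); then T (s #5, t #4); then T (s #6, t #5); then W (s #7, t #7); then T (s #8, t #8); then T (s #9, t #9); then W (s #11, t #13) — 9 characters in the same relative order in both. dp[11][14] = 9 confirms this is the maximum.

9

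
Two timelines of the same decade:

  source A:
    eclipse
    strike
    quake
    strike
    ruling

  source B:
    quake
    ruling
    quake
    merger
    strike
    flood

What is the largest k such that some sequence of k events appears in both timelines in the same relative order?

2

Pick quake (source A #3, source B #3); then strike (source A #4, source B #5); all 2 events appear in both, in order, and the DP table's final entry dp[5][6] is also 2, so no common subsequence is longer.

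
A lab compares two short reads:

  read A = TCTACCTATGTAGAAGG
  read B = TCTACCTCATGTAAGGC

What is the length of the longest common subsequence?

15

One common subsequence of length 15: T at read A[1]=read B[1]; then C at read A[2]=read B[2]; then T at read A[3]=read B[3]; then A at read A[4]=read B[4]; then C at read A[5]=read B[5]; then C at read A[6]=read B[6]; then T at read A[7]=read B[7]; then A at read A[8]=read B[9]; then T at read A[9]=read B[10]; then G at read A[10]=read B[11]; then T at read A[11]=read B[12]; then A at read A[14]=read B[13]; then A at read A[15]=read B[14]; then G at read A[16]=read B[15]; then G at read A[17]=read B[16]. dp[17][17] = 15 confirms this is the maximum.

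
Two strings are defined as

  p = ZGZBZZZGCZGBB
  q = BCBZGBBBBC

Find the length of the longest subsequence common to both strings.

Match B at p[4]=q[1] → C at p[9]=q[2] → Z at p[10]=q[4] → G at p[11]=q[5] → B at p[12]=q[8] → B at p[13]=q[9] — 6 characters in the same relative order in both, and the DP table's final entry dp[13][10] is also 6, so no common subsequence is longer.

6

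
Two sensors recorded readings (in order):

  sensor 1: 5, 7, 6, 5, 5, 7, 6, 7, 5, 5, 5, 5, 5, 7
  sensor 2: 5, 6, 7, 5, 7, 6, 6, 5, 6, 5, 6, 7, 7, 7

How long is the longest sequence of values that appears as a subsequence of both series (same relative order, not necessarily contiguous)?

8

Match 5 (sensor 1 #1, sensor 2 #4); then 7 (sensor 1 #2, sensor 2 #5); then 6 (sensor 1 #3, sensor 2 #7); then 5 (sensor 1 #4, sensor 2 #8); then 5 (sensor 1 #5, sensor 2 #10); then 7 (sensor 1 #6, sensor 2 #12); then 7 (sensor 1 #8, sensor 2 #13); then 7 (sensor 1 #14, sensor 2 #14) — 8 values in the same relative order in both. dp[14][14] = 8 confirms this is the maximum.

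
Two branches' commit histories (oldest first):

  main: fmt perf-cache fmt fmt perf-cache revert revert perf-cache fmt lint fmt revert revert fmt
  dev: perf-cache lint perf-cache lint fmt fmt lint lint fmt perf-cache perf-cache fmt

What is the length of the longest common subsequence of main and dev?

Pick fmt (main #1, dev #5), fmt (main #3, dev #6), fmt (main #4, dev #9), perf-cache (main #5, dev #10), perf-cache (main #8, dev #11), fmt (main #14, dev #12); all 6 commits appear in both, in order. Since dp[14][12] = 6, nothing longer is possible.

6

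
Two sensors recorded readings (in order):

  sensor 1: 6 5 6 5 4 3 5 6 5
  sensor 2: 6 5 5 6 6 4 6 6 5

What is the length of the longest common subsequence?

6

Pick 6 at sensor 1[1]=sensor 2[1]; then 5 at sensor 1[2]=sensor 2[3]; then 6 at sensor 1[3]=sensor 2[5]; then 4 at sensor 1[5]=sensor 2[6]; then 6 at sensor 1[8]=sensor 2[8]; then 5 at sensor 1[9]=sensor 2[9]; all 6 values appear in both, in order. dp[9][9] = 6 confirms this is the maximum.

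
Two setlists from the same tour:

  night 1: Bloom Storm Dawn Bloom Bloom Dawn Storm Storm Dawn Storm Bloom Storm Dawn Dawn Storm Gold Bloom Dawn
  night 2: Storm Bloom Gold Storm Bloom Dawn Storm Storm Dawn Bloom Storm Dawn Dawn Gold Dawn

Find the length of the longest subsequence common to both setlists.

Pick Bloom at night 1[1]=night 2[2], Storm at night 1[2]=night 2[4], Bloom at night 1[5]=night 2[5], Dawn at night 1[6]=night 2[6], Storm at night 1[7]=night 2[7], Storm at night 1[8]=night 2[8], Dawn at night 1[9]=night 2[9], Bloom at night 1[11]=night 2[10], Storm at night 1[12]=night 2[11], Dawn at night 1[13]=night 2[12], Dawn at night 1[14]=night 2[13], Gold at night 1[16]=night 2[14], Dawn at night 1[18]=night 2[15]; all 13 songs appear in both, in order, and the DP table's final entry dp[18][15] is also 13, so no common subsequence is longer.

13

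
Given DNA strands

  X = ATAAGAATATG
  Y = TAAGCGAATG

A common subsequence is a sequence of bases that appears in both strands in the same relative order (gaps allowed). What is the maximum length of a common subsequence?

8

Taking T at X[2]=Y[1], then A at X[3]=Y[2], then A at X[4]=Y[3], then G at X[5]=Y[6], then A at X[7]=Y[7], then A at X[9]=Y[8], then T at X[10]=Y[9], then G at X[11]=Y[10] gives a common subsequence of length 8, and the DP table's final entry dp[11][10] is also 8, so no common subsequence is longer.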